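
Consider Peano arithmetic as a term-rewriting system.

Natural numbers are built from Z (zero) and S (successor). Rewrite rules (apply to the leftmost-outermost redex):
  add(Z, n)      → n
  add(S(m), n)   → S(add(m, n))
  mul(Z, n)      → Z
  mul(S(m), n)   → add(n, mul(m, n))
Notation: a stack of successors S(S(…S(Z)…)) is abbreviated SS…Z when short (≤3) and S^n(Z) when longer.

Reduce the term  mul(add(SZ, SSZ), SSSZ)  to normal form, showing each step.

Answer: normal form = S^9(Z)  (in 18 steps)

Reduction:
  start: mul(add(SZ, SSZ), SSSZ)
  [1] mul(S(add(Z, SSZ)), SSSZ)
  [2] add(SSSZ, mul(add(Z, SSZ), SSSZ))
  [3] S(add(SSZ, mul(add(Z, SSZ), SSSZ)))
  [4] S(S(add(SZ, mul(add(Z, SSZ), SSSZ))))
  [5] S(S(S(add(Z, mul(add(Z, SSZ), SSSZ)))))
  [6] S(S(S(mul(add(Z, SSZ), SSSZ))))
  [7] S(S(S(mul(SSZ, SSSZ))))
  [8] S(S(S(add(SSSZ, mul(SZ, SSSZ)))))
  [9] S(S(S(S(add(SSZ, mul(SZ, SSSZ))))))
  [10] S(S(S(S(S(add(SZ, mul(SZ, SSSZ)))))))
  [11] S(S(S(S(S(S(add(Z, mul(SZ, SSSZ))))))))
  [12] S(S(S(S(S(S(mul(SZ, SSSZ)))))))
  [13] S(S(S(S(S(S(add(SSSZ, mul(Z, SSSZ))))))))
  [14] S(S(S(S(S(S(S(add(SSZ, mul(Z, SSSZ)))))))))
  [15] S(S(S(S(S(S(S(S(add(SZ, mul(Z, SSSZ))))))))))
  [16] S(S(S(S(S(S(S(S(S(add(Z, mul(Z, SSSZ)))))))))))
  [17] S(S(S(S(S(S(S(S(S(mul(Z, SSSZ))))))))))
  [18] S^9(Z)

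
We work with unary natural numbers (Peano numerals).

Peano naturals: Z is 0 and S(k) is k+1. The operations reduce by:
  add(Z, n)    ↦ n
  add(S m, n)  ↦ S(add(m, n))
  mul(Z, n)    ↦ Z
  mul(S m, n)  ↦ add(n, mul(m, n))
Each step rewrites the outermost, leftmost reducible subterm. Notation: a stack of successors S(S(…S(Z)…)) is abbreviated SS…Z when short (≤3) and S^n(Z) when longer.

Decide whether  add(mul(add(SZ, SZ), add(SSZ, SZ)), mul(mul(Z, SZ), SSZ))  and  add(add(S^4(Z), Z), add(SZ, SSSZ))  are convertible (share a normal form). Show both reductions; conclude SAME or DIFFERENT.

Term A:
  start: add(mul(add(SZ, SZ), add(SSZ, SZ)), mul(mul(Z, SZ), SSZ))
  →1  add(mul(S(add(Z, SZ)), add(SSZ, SZ)), mul(mul(Z, SZ), SSZ))
  →2  add(add(add(SSZ, SZ), mul(add(Z, SZ), add(SSZ, SZ))), mul(mul(Z, SZ), SSZ))
  →3  add(add(S(add(SZ, SZ)), mul(add(Z, SZ), add(SSZ, SZ))), mul(mul(Z, SZ), SSZ))
  →4  add(S(add(add(SZ, SZ), mul(add(Z, SZ), add(SSZ, SZ)))), mul(mul(Z, SZ), SSZ))
  →5  S(add(add(add(SZ, SZ), mul(add(Z, SZ), add(SSZ, SZ))), mul(mul(Z, SZ), SSZ)))
  →6  S(add(add(S(add(Z, SZ)), mul(add(Z, SZ), add(SSZ, SZ))), mul(mul(Z, SZ), SSZ)))
  →7  S(add(S(add(add(Z, SZ), mul(add(Z, SZ), add(SSZ, SZ)))), mul(mul(Z, SZ), SSZ)))
  →8  S(S(add(add(add(Z, SZ), mul(add(Z, SZ), add(SSZ, SZ))), mul(mul(Z, SZ), SSZ))))
  →9  S(S(add(add(SZ, mul(add(Z, SZ), add(SSZ, SZ))), mul(mul(Z, SZ), SSZ))))
  →10  S(S(add(S(add(Z, mul(add(Z, SZ), add(SSZ, SZ)))), mul(mul(Z, SZ), SSZ))))
  →11  S(S(S(add(add(Z, mul(add(Z, SZ), add(SSZ, SZ))), mul(mul(Z, SZ), SSZ)))))
  →12  S(S(S(add(mul(add(Z, SZ), add(SSZ, SZ)), mul(mul(Z, SZ), SSZ)))))
  →13  S(S(S(add(mul(SZ, add(SSZ, SZ)), mul(mul(Z, SZ), SSZ)))))
  →14  S(S(S(add(add(add(SSZ, SZ), mul(Z, add(SSZ, SZ))), mul(mul(Z, SZ), SSZ)))))
  →15  S(S(S(add(add(S(add(SZ, SZ)), mul(Z, add(SSZ, SZ))), mul(mul(Z, SZ), SSZ)))))
  →16  S(S(S(add(S(add(add(SZ, SZ), mul(Z, add(SSZ, SZ)))), mul(mul(Z, SZ), SSZ)))))
  →17  S(S(S(S(add(add(add(SZ, SZ), mul(Z, add(SSZ, SZ))), mul(mul(Z, SZ), SSZ))))))
  →18  S(S(S(S(add(add(S(add(Z, SZ)), mul(Z, add(SSZ, SZ))), mul(mul(Z, SZ), SSZ))))))
  →19  S(S(S(S(add(S(add(add(Z, SZ), mul(Z, add(SSZ, SZ)))), mul(mul(Z, SZ), SSZ))))))
  →20  S(S(S(S(S(add(add(add(Z, SZ), mul(Z, add(SSZ, SZ))), mul(mul(Z, SZ), SSZ)))))))
  →21  S(S(S(S(S(add(add(SZ, mul(Z, add(SSZ, SZ))), mul(mul(Z, SZ), SSZ)))))))
  →22  S(S(S(S(S(add(S(add(Z, mul(Z, add(SSZ, SZ)))), mul(mul(Z, SZ), SSZ)))))))
  →23  S(S(S(S(S(S(add(add(Z, mul(Z, add(SSZ, SZ))), mul(mul(Z, SZ), SSZ))))))))
  →24  S(S(S(S(S(S(add(mul(Z, add(SSZ, SZ)), mul(mul(Z, SZ), SSZ))))))))
  →25  S(S(S(S(S(S(add(Z, mul(mul(Z, SZ), SSZ))))))))
  →26  S(S(S(S(S(S(mul(mul(Z, SZ), SSZ)))))))
  →27  S(S(S(S(S(S(mul(Z, SSZ)))))))
  →28  S^6(Z)

Term B:
  start: add(add(S^4(Z), Z), add(SZ, SSSZ))
  →1  add(S(add(SSSZ, Z)), add(SZ, SSSZ))
  →2  S(add(add(SSSZ, Z), add(SZ, SSSZ)))
  →3  S(add(S(add(SSZ, Z)), add(SZ, SSSZ)))
  →4  S(S(add(add(SSZ, Z), add(SZ, SSSZ))))
  →5  S(S(add(S(add(SZ, Z)), add(SZ, SSSZ))))
  →6  S(S(S(add(add(SZ, Z), add(SZ, SSSZ)))))
  →7  S(S(S(add(S(add(Z, Z)), add(SZ, SSSZ)))))
  →8  S(S(S(S(add(add(Z, Z), add(SZ, SSSZ))))))
  →9  S(S(S(S(add(Z, add(SZ, SSSZ))))))
  →10  S(S(S(S(add(SZ, SSSZ)))))
  →11  S(S(S(S(S(add(Z, SSSZ))))))
  →12  S^8(Z)

Answer: DIFFERENT — A ⇓ S^6(Z), B ⇓ S^8(Z)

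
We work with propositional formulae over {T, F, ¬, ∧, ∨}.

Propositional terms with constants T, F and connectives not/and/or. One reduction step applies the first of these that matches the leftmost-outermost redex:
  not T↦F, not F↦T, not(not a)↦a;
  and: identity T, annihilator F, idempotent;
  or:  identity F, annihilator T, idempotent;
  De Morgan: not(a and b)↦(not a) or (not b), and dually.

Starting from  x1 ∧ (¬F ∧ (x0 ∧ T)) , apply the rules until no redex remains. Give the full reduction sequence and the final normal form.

Answer: normal form = x1 ∧ x0  (in 3 steps)

Derivation:
  start: x1 ∧ (¬F ∧ (x0 ∧ T))
  step 1: x1 ∧ (T ∧ (x0 ∧ T))
  step 2: x1 ∧ (x0 ∧ T)
  step 3: x1 ∧ x0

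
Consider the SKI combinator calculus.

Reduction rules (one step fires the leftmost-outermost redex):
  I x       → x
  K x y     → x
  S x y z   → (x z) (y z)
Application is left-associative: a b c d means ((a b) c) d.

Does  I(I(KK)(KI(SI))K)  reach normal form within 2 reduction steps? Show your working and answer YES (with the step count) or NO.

  start: I(I(KK)(KI(SI))K)
  →1  I(KK)(KI(SI))K
  →2  KK(KI(SI))K

Answer: NO — after 2 steps the term is KK(KI(SI))K, not yet normal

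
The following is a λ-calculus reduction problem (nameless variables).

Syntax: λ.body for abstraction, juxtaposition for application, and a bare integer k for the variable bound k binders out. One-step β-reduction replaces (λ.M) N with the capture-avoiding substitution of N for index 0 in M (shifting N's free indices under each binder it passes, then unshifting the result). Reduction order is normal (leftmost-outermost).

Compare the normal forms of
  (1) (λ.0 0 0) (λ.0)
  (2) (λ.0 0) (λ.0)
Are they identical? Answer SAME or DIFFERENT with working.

Term A:
  start: (λ.0 0 0) (λ.0)
  step 1: (λ.0) (λ.0) (λ.0)
  step 2: (λ.0) (λ.0)
  step 3: λ.0

Term B:
  start: (λ.0 0) (λ.0)
  step 1: (λ.0) (λ.0)
  step 2: λ.0

Answer: SAME — A ⇓ λ.0, B ⇓ λ.0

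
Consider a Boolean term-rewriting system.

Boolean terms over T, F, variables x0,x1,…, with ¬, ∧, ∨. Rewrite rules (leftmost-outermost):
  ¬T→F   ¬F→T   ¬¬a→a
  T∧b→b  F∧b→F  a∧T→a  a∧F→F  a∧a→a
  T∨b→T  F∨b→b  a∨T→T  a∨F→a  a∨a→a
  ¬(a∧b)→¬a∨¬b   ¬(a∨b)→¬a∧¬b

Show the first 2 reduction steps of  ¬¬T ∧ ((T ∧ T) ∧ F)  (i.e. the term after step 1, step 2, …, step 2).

Answer: after 2 steps: (T ∧ T) ∧ F

Reduction:
  start: ¬¬T ∧ ((T ∧ T) ∧ F)
  step 1: T ∧ ((T ∧ T) ∧ F)
  step 2: (T ∧ T) ∧ F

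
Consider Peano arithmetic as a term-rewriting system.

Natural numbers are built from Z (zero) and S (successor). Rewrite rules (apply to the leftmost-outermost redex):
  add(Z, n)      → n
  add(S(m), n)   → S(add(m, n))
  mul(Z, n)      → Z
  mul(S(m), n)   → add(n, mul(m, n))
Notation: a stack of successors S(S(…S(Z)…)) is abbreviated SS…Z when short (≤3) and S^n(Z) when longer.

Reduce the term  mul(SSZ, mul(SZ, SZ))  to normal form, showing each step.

  start: mul(SSZ, mul(SZ, SZ))
  →1  add(mul(SZ, SZ), mul(SZ, mul(SZ, SZ)))
  →2  add(add(SZ, mul(Z, SZ)), mul(SZ, mul(SZ, SZ)))
  →3  add(S(add(Z, mul(Z, SZ))), mul(SZ, mul(SZ, SZ)))
  →4  S(add(add(Z, mul(Z, SZ)), mul(SZ, mul(SZ, SZ))))
  →5  S(add(mul(Z, SZ), mul(SZ, mul(SZ, SZ))))
  →6  S(add(Z, mul(SZ, mul(SZ, SZ))))
  →7  S(mul(SZ, mul(SZ, SZ)))
  →8  S(add(mul(SZ, SZ), mul(Z, mul(SZ, SZ))))
  →9  S(add(add(SZ, mul(Z, SZ)), mul(Z, mul(SZ, SZ))))
  →10  S(add(S(add(Z, mul(Z, SZ))), mul(Z, mul(SZ, SZ))))
  →11  S(S(add(add(Z, mul(Z, SZ)), mul(Z, mul(SZ, SZ)))))
  →12  S(S(add(mul(Z, SZ), mul(Z, mul(SZ, SZ)))))
  →13  S(S(add(Z, mul(Z, mul(SZ, SZ)))))
  →14  S(S(mul(Z, mul(SZ, SZ))))
  →15  SSZ

Answer: normal form = SSZ  (in 15 steps)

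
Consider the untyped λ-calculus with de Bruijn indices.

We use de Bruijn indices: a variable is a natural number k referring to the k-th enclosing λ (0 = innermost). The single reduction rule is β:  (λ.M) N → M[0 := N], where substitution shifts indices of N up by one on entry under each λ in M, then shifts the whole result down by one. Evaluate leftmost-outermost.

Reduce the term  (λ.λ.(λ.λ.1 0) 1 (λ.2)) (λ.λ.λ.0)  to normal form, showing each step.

Answer: normal form = λ.λ.λ.0  (in 4 steps)

Derivation:
  start: (λ.λ.(λ.λ.1 0) 1 (λ.2)) (λ.λ.λ.0)
  [1] λ.(λ.λ.1 0) (λ.λ.λ.0) (λ.λ.λ.λ.0)
  [2] λ.(λ.(λ.λ.λ.0) 0) (λ.λ.λ.λ.0)
  [3] λ.(λ.λ.λ.0) (λ.λ.λ.λ.0)
  [4] λ.λ.λ.0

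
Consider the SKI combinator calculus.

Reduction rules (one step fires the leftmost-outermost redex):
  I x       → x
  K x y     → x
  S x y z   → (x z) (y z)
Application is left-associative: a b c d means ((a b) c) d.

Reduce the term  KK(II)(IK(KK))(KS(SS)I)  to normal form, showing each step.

  start: KK(II)(IK(KK))(KS(SS)I)
  step 1: K(IK(KK))(KS(SS)I)
  step 2: IK(KK)
  step 3: K(KK)

Answer: normal form = K(KK)  (in 3 steps)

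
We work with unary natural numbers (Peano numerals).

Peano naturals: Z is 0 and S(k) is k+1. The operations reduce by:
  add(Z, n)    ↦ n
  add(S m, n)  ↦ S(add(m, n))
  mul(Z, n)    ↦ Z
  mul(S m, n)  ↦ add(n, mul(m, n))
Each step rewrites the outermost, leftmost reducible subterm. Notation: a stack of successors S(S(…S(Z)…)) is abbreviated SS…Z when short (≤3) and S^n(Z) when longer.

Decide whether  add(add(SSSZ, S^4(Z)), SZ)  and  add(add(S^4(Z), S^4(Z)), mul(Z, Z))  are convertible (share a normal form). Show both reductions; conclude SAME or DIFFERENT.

Term A:
  start: add(add(SSSZ, S^4(Z)), SZ)
  step 1: add(S(add(SSZ, S^4(Z))), SZ)
  step 2: S(add(add(SSZ, S^4(Z)), SZ))
  step 3: S(add(S(add(SZ, S^4(Z))), SZ))
  step 4: S(S(add(add(SZ, S^4(Z)), SZ)))
  step 5: S(S(add(S(add(Z, S^4(Z))), SZ)))
  step 6: S(S(S(add(add(Z, S^4(Z)), SZ))))
  step 7: S(S(S(add(S^4(Z), SZ))))
  step 8: S(S(S(S(add(SSSZ, SZ)))))
  step 9: S(S(S(S(S(add(SSZ, SZ))))))
  step 10: S(S(S(S(S(S(add(SZ, SZ)))))))
  step 11: S(S(S(S(S(S(S(add(Z, SZ))))))))
  step 12: S^8(Z)

Term B:
  start: add(add(S^4(Z), S^4(Z)), mul(Z, Z))
  step 1: add(S(add(SSSZ, S^4(Z))), mul(Z, Z))
  step 2: S(add(add(SSSZ, S^4(Z)), mul(Z, Z)))
  step 3: S(add(S(add(SSZ, S^4(Z))), mul(Z, Z)))
  step 4: S(S(add(add(SSZ, S^4(Z)), mul(Z, Z))))
  step 5: S(S(add(S(add(SZ, S^4(Z))), mul(Z, Z))))
  step 6: S(S(S(add(add(SZ, S^4(Z)), mul(Z, Z)))))
  step 7: S(S(S(add(S(add(Z, S^4(Z))), mul(Z, Z)))))
  step 8: S(S(S(S(add(add(Z, S^4(Z)), mul(Z, Z))))))
  step 9: S(S(S(S(add(S^4(Z), mul(Z, Z))))))
  step 10: S(S(S(S(S(add(SSSZ, mul(Z, Z)))))))
  step 11: S(S(S(S(S(S(add(SSZ, mul(Z, Z))))))))
  step 12: S(S(S(S(S(S(S(add(SZ, mul(Z, Z)))))))))
  step 13: S(S(S(S(S(S(S(S(add(Z, mul(Z, Z))))))))))
  step 14: S(S(S(S(S(S(S(S(mul(Z, Z)))))))))
  step 15: S^8(Z)

Answer: SAME — A ⇓ S^8(Z), B ⇓ S^8(Z)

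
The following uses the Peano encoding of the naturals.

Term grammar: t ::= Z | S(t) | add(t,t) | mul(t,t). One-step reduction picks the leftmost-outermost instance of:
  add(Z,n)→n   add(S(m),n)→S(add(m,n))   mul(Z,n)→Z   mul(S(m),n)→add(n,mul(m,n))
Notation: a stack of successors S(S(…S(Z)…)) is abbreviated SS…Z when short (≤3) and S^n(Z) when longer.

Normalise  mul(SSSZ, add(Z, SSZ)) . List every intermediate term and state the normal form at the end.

  start: mul(SSSZ, add(Z, SSZ))
  [1] add(add(Z, SSZ), mul(SSZ, add(Z, SSZ)))
  [2] add(SSZ, mul(SSZ, add(Z, SSZ)))
  [3] S(add(SZ, mul(SSZ, add(Z, SSZ))))
  [4] S(S(add(Z, mul(SSZ, add(Z, SSZ)))))
  [5] S(S(mul(SSZ, add(Z, SSZ))))
  [6] S(S(add(add(Z, SSZ), mul(SZ, add(Z, SSZ)))))
  [7] S(S(add(SSZ, mul(SZ, add(Z, SSZ)))))
  [8] S(S(S(add(SZ, mul(SZ, add(Z, SSZ))))))
  [9] S(S(S(S(add(Z, mul(SZ, add(Z, SSZ)))))))
  [10] S(S(S(S(mul(SZ, add(Z, SSZ))))))
  [11] S(S(S(S(add(add(Z, SSZ), mul(Z, add(Z, SSZ)))))))
  [12] S(S(S(S(add(SSZ, mul(Z, add(Z, SSZ)))))))
  [13] S(S(S(S(S(add(SZ, mul(Z, add(Z, SSZ))))))))
  [14] S(S(S(S(S(S(add(Z, mul(Z, add(Z, SSZ)))))))))
  [15] S(S(S(S(S(S(mul(Z, add(Z, SSZ))))))))
  [16] S^6(Z)

Answer: normal form = S^6(Z)  (in 16 steps)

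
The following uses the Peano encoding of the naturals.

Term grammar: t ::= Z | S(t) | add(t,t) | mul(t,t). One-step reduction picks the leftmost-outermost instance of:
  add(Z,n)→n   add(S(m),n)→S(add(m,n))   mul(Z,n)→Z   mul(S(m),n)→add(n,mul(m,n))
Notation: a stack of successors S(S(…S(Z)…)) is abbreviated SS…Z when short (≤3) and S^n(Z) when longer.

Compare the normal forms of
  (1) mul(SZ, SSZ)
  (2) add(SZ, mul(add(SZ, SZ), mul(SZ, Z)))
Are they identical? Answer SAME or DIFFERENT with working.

Answer: DIFFERENT — A ⇓ SSZ, B ⇓ SZ

Working:
Term A:
  start: mul(SZ, SSZ)
  step 1: add(SSZ, mul(Z, SSZ))
  step 2: S(add(SZ, mul(Z, SSZ)))
  step 3: S(S(add(Z, mul(Z, SSZ))))
  step 4: S(S(mul(Z, SSZ)))
  step 5: SSZ

Term B:
  start: add(SZ, mul(add(SZ, SZ), mul(SZ, Z)))
  step 1: S(add(Z, mul(add(SZ, SZ), mul(SZ, Z))))
  step 2: S(mul(add(SZ, SZ), mul(SZ, Z)))
  step 3: S(mul(S(add(Z, SZ)), mul(SZ, Z)))
  step 4: S(add(mul(SZ, Z), mul(add(Z, SZ), mul(SZ, Z))))
  step 5: S(add(add(Z, mul(Z, Z)), mul(add(Z, SZ), mul(SZ, Z))))
  step 6: S(add(mul(Z, Z), mul(add(Z, SZ), mul(SZ, Z))))
  step 7: S(add(Z, mul(add(Z, SZ), mul(SZ, Z))))
  step 8: S(mul(add(Z, SZ), mul(SZ, Z)))
  step 9: S(mul(SZ, mul(SZ, Z)))
  step 10: S(add(mul(SZ, Z), mul(Z, mul(SZ, Z))))
  step 11: S(add(add(Z, mul(Z, Z)), mul(Z, mul(SZ, Z))))
  step 12: S(add(mul(Z, Z), mul(Z, mul(SZ, Z))))
  step 13: S(add(Z, mul(Z, mul(SZ, Z))))
  step 14: S(mul(Z, mul(SZ, Z)))
  step 15: SZ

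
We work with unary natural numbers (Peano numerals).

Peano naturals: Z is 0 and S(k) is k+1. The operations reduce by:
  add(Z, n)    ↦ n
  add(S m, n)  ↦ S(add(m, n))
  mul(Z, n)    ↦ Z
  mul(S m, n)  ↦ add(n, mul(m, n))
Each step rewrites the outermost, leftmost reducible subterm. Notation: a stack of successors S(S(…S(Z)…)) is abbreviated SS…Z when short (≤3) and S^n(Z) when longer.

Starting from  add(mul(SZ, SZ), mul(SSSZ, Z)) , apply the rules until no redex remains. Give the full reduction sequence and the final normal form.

  start: add(mul(SZ, SZ), mul(SSSZ, Z))
  step 1: add(add(SZ, mul(Z, SZ)), mul(SSSZ, Z))
  step 2: add(S(add(Z, mul(Z, SZ))), mul(SSSZ, Z))
  step 3: S(add(add(Z, mul(Z, SZ)), mul(SSSZ, Z)))
  step 4: S(add(mul(Z, SZ), mul(SSSZ, Z)))
  step 5: S(add(Z, mul(SSSZ, Z)))
  step 6: S(mul(SSSZ, Z))
  step 7: S(add(Z, mul(SSZ, Z)))
  step 8: S(mul(SSZ, Z))
  step 9: S(add(Z, mul(SZ, Z)))
  step 10: S(mul(SZ, Z))
  step 11: S(add(Z, mul(Z, Z)))
  step 12: S(mul(Z, Z))
  step 13: SZ

Answer: normal form = SZ  (in 13 steps)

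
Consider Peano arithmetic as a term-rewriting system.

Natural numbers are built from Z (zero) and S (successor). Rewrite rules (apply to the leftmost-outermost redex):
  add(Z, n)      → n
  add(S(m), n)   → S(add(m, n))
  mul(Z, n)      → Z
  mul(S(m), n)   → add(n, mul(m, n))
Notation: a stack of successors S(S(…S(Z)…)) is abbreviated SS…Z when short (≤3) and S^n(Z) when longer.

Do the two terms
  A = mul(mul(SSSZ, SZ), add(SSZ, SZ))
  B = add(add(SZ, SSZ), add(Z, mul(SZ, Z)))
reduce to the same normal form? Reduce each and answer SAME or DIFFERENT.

Answer: DIFFERENT — A ⇓ S^9(Z), B ⇓ SSSZ

Working:
Term A:
  start: mul(mul(SSSZ, SZ), add(SSZ, SZ))
  [1] mul(add(SZ, mul(SSZ, SZ)), add(SSZ, SZ))
  [2] mul(S(add(Z, mul(SSZ, SZ))), add(SSZ, SZ))
  [3] add(add(SSZ, SZ), mul(add(Z, mul(SSZ, SZ)), add(SSZ, SZ)))
  [4] add(S(add(SZ, SZ)), mul(add(Z, mul(SSZ, SZ)), add(SSZ, SZ)))
  [5] S(add(add(SZ, SZ), mul(add(Z, mul(SSZ, SZ)), add(SSZ, SZ))))
  [6] S(add(S(add(Z, SZ)), mul(add(Z, mul(SSZ, SZ)), add(SSZ, SZ))))
  [7] S(S(add(add(Z, SZ), mul(add(Z, mul(SSZ, SZ)), add(SSZ, SZ)))))
  [8] S(S(add(SZ, mul(add(Z, mul(SSZ, SZ)), add(SSZ, SZ)))))
  [9] S(S(S(add(Z, mul(add(Z, mul(SSZ, SZ)), add(SSZ, SZ))))))
  [10] S(S(S(mul(add(Z, mul(SSZ, SZ)), add(SSZ, SZ)))))
  [11] S(S(S(mul(mul(SSZ, SZ), add(SSZ, SZ)))))
  [12] S(S(S(mul(add(SZ, mul(SZ, SZ)), add(SSZ, SZ)))))
  [13] S(S(S(mul(S(add(Z, mul(SZ, SZ))), add(SSZ, SZ)))))
  [14] S(S(S(add(add(SSZ, SZ), mul(add(Z, mul(SZ, SZ)), add(SSZ, SZ))))))
  [15] S(S(S(add(S(add(SZ, SZ)), mul(add(Z, mul(SZ, SZ)), add(SSZ, SZ))))))
  [16] S(S(S(S(add(add(SZ, SZ), mul(add(Z, mul(SZ, SZ)), add(SSZ, SZ)))))))
  [17] S(S(S(S(add(S(add(Z, SZ)), mul(add(Z, mul(SZ, SZ)), add(SSZ, SZ)))))))
  [18] S(S(S(S(S(add(add(Z, SZ), mul(add(Z, mul(SZ, SZ)), add(SSZ, SZ))))))))
  [19] S(S(S(S(S(add(SZ, mul(add(Z, mul(SZ, SZ)), add(SSZ, SZ))))))))
  [20] S(S(S(S(S(S(add(Z, mul(add(Z, mul(SZ, SZ)), add(SSZ, SZ)))))))))
  [21] S(S(S(S(S(S(mul(add(Z, mul(SZ, SZ)), add(SSZ, SZ))))))))
  [22] S(S(S(S(S(S(mul(mul(SZ, SZ), add(SSZ, SZ))))))))
  [23] S(S(S(S(S(S(mul(add(SZ, mul(Z, SZ)), add(SSZ, SZ))))))))
  [24] S(S(S(S(S(S(mul(S(add(Z, mul(Z, SZ))), add(SSZ, SZ))))))))
  [25] S(S(S(S(S(S(add(add(SSZ, SZ), mul(add(Z, mul(Z, SZ)), add(SSZ, SZ)))))))))
  [26] S(S(S(S(S(S(add(S(add(SZ, SZ)), mul(add(Z, mul(Z, SZ)), add(SSZ, SZ)))))))))
  [27] S(S(S(S(S(S(S(add(add(SZ, SZ), mul(add(Z, mul(Z, SZ)), add(SSZ, SZ))))))))))
  [28] S(S(S(S(S(S(S(add(S(add(Z, SZ)), mul(add(Z, mul(Z, SZ)), add(SSZ, SZ))))))))))
  [29] S(S(S(S(S(S(S(S(add(add(Z, SZ), mul(add(Z, mul(Z, SZ)), add(SSZ, SZ)))))))))))
  [30] S(S(S(S(S(S(S(S(add(SZ, mul(add(Z, mul(Z, SZ)), add(SSZ, SZ)))))))))))
  [31] S(S(S(S(S(S(S(S(S(add(Z, mul(add(Z, mul(Z, SZ)), add(SSZ, SZ))))))))))))
  [32] S(S(S(S(S(S(S(S(S(mul(add(Z, mul(Z, SZ)), add(SSZ, SZ)))))))))))
  [33] S(S(S(S(S(S(S(S(S(mul(mul(Z, SZ), add(SSZ, SZ)))))))))))
  [34] S(S(S(S(S(S(S(S(S(mul(Z, add(SSZ, SZ)))))))))))
  [35] S^9(Z)

Term B:
  start: add(add(SZ, SSZ), add(Z, mul(SZ, Z)))
  [1] add(S(add(Z, SSZ)), add(Z, mul(SZ, Z)))
  [2] S(add(add(Z, SSZ), add(Z, mul(SZ, Z))))
  [3] S(add(SSZ, add(Z, mul(SZ, Z))))
  [4] S(S(add(SZ, add(Z, mul(SZ, Z)))))
  [5] S(S(S(add(Z, add(Z, mul(SZ, Z))))))
  [6] S(S(S(add(Z, mul(SZ, Z)))))
  [7] S(S(S(mul(SZ, Z))))
  [8] S(S(S(add(Z, mul(Z, Z)))))
  [9] S(S(S(mul(Z, Z))))
  [10] SSSZ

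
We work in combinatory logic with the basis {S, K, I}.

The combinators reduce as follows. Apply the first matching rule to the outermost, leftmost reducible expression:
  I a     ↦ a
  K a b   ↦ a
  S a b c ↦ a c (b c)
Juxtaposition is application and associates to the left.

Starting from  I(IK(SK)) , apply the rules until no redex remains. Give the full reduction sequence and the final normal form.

  start: I(IK(SK))
  →1  IK(SK)
  →2  K(SK)

Answer: normal form = K(SK)  (in 2 steps)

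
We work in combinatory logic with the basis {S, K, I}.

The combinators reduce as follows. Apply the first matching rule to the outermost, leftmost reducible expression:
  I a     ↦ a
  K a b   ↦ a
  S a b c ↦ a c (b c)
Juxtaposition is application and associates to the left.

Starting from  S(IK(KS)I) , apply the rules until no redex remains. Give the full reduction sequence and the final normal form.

  start: S(IK(KS)I)
  →1  S(K(KS)I)
  →2  S(KS)

Answer: normal form = S(KS)  (in 2 steps)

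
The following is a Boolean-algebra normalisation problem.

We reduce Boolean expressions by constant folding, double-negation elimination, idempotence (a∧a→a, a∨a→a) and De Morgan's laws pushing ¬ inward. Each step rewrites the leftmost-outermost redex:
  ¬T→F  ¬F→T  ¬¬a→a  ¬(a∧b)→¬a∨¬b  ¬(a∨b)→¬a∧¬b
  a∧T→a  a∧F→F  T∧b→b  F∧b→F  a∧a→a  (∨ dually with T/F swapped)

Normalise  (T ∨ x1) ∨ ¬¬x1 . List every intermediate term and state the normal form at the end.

Answer: normal form = T  (in 2 steps)

Working:
  start: (T ∨ x1) ∨ ¬¬x1
  step 1: T ∨ ¬¬x1
  step 2: T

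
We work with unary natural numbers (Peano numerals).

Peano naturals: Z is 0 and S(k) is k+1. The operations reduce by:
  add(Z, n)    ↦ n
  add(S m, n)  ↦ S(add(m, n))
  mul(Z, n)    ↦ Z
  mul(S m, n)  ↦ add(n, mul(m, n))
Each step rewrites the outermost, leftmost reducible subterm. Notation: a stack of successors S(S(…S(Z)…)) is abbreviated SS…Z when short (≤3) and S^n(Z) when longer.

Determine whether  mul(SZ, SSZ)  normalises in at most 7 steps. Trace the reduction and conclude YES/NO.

Answer: YES — reaches normal form SSZ in 5 ≤ 7 steps

Working:
  start: mul(SZ, SSZ)
  →1  add(SSZ, mul(Z, SSZ))
  →2  S(add(SZ, mul(Z, SSZ)))
  →3  S(S(add(Z, mul(Z, SSZ))))
  →4  S(S(mul(Z, SSZ)))
  →5  SSZ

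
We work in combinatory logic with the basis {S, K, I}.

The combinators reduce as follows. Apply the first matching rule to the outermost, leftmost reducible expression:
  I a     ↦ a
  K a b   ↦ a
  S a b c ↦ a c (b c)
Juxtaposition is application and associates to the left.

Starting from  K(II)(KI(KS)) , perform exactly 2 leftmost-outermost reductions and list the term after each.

  start: K(II)(KI(KS))
  →1  II
  →2  I

Answer: after 2 steps: I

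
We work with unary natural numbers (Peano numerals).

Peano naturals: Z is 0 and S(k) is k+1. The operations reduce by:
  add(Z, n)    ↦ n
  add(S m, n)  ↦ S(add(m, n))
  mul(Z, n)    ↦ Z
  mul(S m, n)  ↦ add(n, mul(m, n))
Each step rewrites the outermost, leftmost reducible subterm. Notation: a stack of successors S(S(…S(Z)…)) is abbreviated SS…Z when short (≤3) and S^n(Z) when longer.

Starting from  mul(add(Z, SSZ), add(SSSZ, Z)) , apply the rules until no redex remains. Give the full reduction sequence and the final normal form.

Answer: normal form = S^6(Z)  (in 20 steps)

Reduction:
  start: mul(add(Z, SSZ), add(SSSZ, Z))
  [1] mul(SSZ, add(SSSZ, Z))
  [2] add(add(SSSZ, Z), mul(SZ, add(SSSZ, Z)))
  [3] add(S(add(SSZ, Z)), mul(SZ, add(SSSZ, Z)))
  [4] S(add(add(SSZ, Z), mul(SZ, add(SSSZ, Z))))
  [5] S(add(S(add(SZ, Z)), mul(SZ, add(SSSZ, Z))))
  [6] S(S(add(add(SZ, Z), mul(SZ, add(SSSZ, Z)))))
  [7] S(S(add(S(add(Z, Z)), mul(SZ, add(SSSZ, Z)))))
  [8] S(S(S(add(add(Z, Z), mul(SZ, add(SSSZ, Z))))))
  [9] S(S(S(add(Z, mul(SZ, add(SSSZ, Z))))))
  [10] S(S(S(mul(SZ, add(SSSZ, Z)))))
  [11] S(S(S(add(add(SSSZ, Z), mul(Z, add(SSSZ, Z))))))
  [12] S(S(S(add(S(add(SSZ, Z)), mul(Z, add(SSSZ, Z))))))
  [13] S(S(S(S(add(add(SSZ, Z), mul(Z, add(SSSZ, Z)))))))
  [14] S(S(S(S(add(S(add(SZ, Z)), mul(Z, add(SSSZ, Z)))))))
  [15] S(S(S(S(S(add(add(SZ, Z), mul(Z, add(SSSZ, Z))))))))
  [16] S(S(S(S(S(add(S(add(Z, Z)), mul(Z, add(SSSZ, Z))))))))
  [17] S(S(S(S(S(S(add(add(Z, Z), mul(Z, add(SSSZ, Z)))))))))
  [18] S(S(S(S(S(S(add(Z, mul(Z, add(SSSZ, Z)))))))))
  [19] S(S(S(S(S(S(mul(Z, add(SSSZ, Z))))))))
  [20] S^6(Z)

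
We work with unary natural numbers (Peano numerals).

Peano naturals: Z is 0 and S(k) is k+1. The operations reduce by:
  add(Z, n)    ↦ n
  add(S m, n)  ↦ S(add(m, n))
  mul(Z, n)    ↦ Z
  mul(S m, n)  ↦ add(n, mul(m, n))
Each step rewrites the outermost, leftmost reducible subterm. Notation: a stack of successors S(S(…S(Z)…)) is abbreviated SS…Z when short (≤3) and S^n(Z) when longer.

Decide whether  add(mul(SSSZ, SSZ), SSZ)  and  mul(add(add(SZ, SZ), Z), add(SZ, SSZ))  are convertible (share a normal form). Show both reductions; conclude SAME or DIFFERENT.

Answer: DIFFERENT — A ⇓ S^8(Z), B ⇓ S^6(Z)

Reduction:
Term A:
  start: add(mul(SSSZ, SSZ), SSZ)
  →1  add(add(SSZ, mul(SSZ, SSZ)), SSZ)
  →2  add(S(add(SZ, mul(SSZ, SSZ))), SSZ)
  →3  S(add(add(SZ, mul(SSZ, SSZ)), SSZ))
  →4  S(add(S(add(Z, mul(SSZ, SSZ))), SSZ))
  →5  S(S(add(add(Z, mul(SSZ, SSZ)), SSZ)))
  →6  S(S(add(mul(SSZ, SSZ), SSZ)))
  →7  S(S(add(add(SSZ, mul(SZ, SSZ)), SSZ)))
  →8  S(S(add(S(add(SZ, mul(SZ, SSZ))), SSZ)))
  →9  S(S(S(add(add(SZ, mul(SZ, SSZ)), SSZ))))
  →10  S(S(S(add(S(add(Z, mul(SZ, SSZ))), SSZ))))
  →11  S(S(S(S(add(add(Z, mul(SZ, SSZ)), SSZ)))))
  →12  S(S(S(S(add(mul(SZ, SSZ), SSZ)))))
  →13  S(S(S(S(add(add(SSZ, mul(Z, SSZ)), SSZ)))))
  →14  S(S(S(S(add(S(add(SZ, mul(Z, SSZ))), SSZ)))))
  →15  S(S(S(S(S(add(add(SZ, mul(Z, SSZ)), SSZ))))))
  →16  S(S(S(S(S(add(S(add(Z, mul(Z, SSZ))), SSZ))))))
  →17  S(S(S(S(S(S(add(add(Z, mul(Z, SSZ)), SSZ)))))))
  →18  S(S(S(S(S(S(add(mul(Z, SSZ), SSZ)))))))
  →19  S(S(S(S(S(S(add(Z, SSZ)))))))
  →20  S^8(Z)

Term B:
  start: mul(add(add(SZ, SZ), Z), add(SZ, SSZ))
  →1  mul(add(S(add(Z, SZ)), Z), add(SZ, SSZ))
  →2  mul(S(add(add(Z, SZ), Z)), add(SZ, SSZ))
  →3  add(add(SZ, SSZ), mul(add(add(Z, SZ), Z), add(SZ, SSZ)))
  →4  add(S(add(Z, SSZ)), mul(add(add(Z, SZ), Z), add(SZ, SSZ)))
  →5  S(add(add(Z, SSZ), mul(add(add(Z, SZ), Z), add(SZ, SSZ))))
  →6  S(add(SSZ, mul(add(add(Z, SZ), Z), add(SZ, SSZ))))
  →7  S(S(add(SZ, mul(add(add(Z, SZ), Z), add(SZ, SSZ)))))
  →8  S(S(S(add(Z, mul(add(add(Z, SZ), Z), add(SZ, SSZ))))))
  →9  S(S(S(mul(add(add(Z, SZ), Z), add(SZ, SSZ)))))
  →10  S(S(S(mul(add(SZ, Z), add(SZ, SSZ)))))
  →11  S(S(S(mul(S(add(Z, Z)), add(SZ, SSZ)))))
  →12  S(S(S(add(add(SZ, SSZ), mul(add(Z, Z), add(SZ, SSZ))))))
  →13  S(S(S(add(S(add(Z, SSZ)), mul(add(Z, Z), add(SZ, SSZ))))))
  →14  S(S(S(S(add(add(Z, SSZ), mul(add(Z, Z), add(SZ, SSZ)))))))
  →15  S(S(S(S(add(SSZ, mul(add(Z, Z), add(SZ, SSZ)))))))
  →16  S(S(S(S(S(add(SZ, mul(add(Z, Z), add(SZ, SSZ))))))))
  →17  S(S(S(S(S(S(add(Z, mul(add(Z, Z), add(SZ, SSZ)))))))))
  →18  S(S(S(S(S(S(mul(add(Z, Z), add(SZ, SSZ))))))))
  →19  S(S(S(S(S(S(mul(Z, add(SZ, SSZ))))))))
  →20  S^6(Z)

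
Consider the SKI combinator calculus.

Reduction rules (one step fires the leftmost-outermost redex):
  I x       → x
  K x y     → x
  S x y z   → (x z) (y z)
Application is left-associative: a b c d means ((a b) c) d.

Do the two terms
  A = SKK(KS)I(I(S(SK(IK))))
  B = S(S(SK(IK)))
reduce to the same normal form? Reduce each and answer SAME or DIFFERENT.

Answer: SAME — A ⇓ S(S(SKK)), B ⇓ S(S(SKK))

Working:
Term A:
  start: SKK(KS)I(I(S(SK(IK))))
  [1] K(KS)(K(KS))I(I(S(SK(IK))))
  [2] KSI(I(S(SK(IK))))
  [3] S(I(S(SK(IK))))
  [4] S(S(SK(IK)))
  [5] S(S(SKK))

Term B:
  start: S(S(SK(IK)))
  [1] S(S(SKK))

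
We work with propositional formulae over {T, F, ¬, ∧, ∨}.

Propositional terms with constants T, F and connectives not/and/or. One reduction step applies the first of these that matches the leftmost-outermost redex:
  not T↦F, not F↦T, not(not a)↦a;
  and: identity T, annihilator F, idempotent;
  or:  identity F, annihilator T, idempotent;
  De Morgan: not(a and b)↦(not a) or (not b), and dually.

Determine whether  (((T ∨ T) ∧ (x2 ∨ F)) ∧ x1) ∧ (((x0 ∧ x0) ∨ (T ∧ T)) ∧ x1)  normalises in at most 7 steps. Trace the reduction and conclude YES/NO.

  start: (((T ∨ T) ∧ (x2 ∨ F)) ∧ x1) ∧ (((x0 ∧ x0) ∨ (T ∧ T)) ∧ x1)
  [1] ((T ∧ (x2 ∨ F)) ∧ x1) ∧ (((x0 ∧ x0) ∨ (T ∧ T)) ∧ x1)
  [2] ((x2 ∨ F) ∧ x1) ∧ (((x0 ∧ x0) ∨ (T ∧ T)) ∧ x1)
  [3] (x2 ∧ x1) ∧ (((x0 ∧ x0) ∨ (T ∧ T)) ∧ x1)
  [4] (x2 ∧ x1) ∧ ((x0 ∨ (T ∧ T)) ∧ x1)
  [5] (x2 ∧ x1) ∧ ((x0 ∨ T) ∧ x1)
  [6] (x2 ∧ x1) ∧ (T ∧ x1)
  [7] (x2 ∧ x1) ∧ x1

Answer: YES — reaches normal form (x2 ∧ x1) ∧ x1 in 7 ≤ 7 steps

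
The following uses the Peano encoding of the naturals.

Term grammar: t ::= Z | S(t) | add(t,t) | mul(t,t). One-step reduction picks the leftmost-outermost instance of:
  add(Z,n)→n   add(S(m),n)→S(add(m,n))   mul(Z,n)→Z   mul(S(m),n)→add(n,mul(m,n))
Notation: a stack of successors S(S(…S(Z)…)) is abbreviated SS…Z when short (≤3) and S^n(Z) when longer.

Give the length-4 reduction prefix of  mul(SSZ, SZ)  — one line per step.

  start: mul(SSZ, SZ)
  [1] add(SZ, mul(SZ, SZ))
  [2] S(add(Z, mul(SZ, SZ)))
  [3] S(mul(SZ, SZ))
  [4] S(add(SZ, mul(Z, SZ)))

Answer: after 4 steps: S(add(SZ, mul(Z, SZ)))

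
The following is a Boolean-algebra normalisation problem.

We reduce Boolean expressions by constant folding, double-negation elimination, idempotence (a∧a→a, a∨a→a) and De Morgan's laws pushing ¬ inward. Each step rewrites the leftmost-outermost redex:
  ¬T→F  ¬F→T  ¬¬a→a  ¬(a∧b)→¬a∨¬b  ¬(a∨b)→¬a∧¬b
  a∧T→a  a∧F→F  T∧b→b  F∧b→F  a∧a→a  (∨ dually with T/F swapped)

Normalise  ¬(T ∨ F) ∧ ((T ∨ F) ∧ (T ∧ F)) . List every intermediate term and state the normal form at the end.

Answer: normal form = F  (in 4 steps)

Derivation:
  start: ¬(T ∨ F) ∧ ((T ∨ F) ∧ (T ∧ F))
  [1] (¬T ∧ ¬F) ∧ ((T ∨ F) ∧ (T ∧ F))
  [2] (F ∧ ¬F) ∧ ((T ∨ F) ∧ (T ∧ F))
  [3] F ∧ ((T ∨ F) ∧ (T ∧ F))
  [4] F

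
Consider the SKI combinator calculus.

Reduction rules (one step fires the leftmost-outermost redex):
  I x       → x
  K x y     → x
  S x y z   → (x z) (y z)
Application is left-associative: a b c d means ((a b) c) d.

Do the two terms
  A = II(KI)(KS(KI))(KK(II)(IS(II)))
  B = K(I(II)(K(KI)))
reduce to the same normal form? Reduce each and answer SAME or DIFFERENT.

Answer: DIFFERENT — A ⇓ K(SI), B ⇓ K(K(KI))

Working:
Term A:
  start: II(KI)(KS(KI))(KK(II)(IS(II)))
  [1] I(KI)(KS(KI))(KK(II)(IS(II)))
  [2] KI(KS(KI))(KK(II)(IS(II)))
  [3] I(KK(II)(IS(II)))
  [4] KK(II)(IS(II))
  [5] K(IS(II))
  [6] K(S(II))
  [7] K(SI)

Term B:
  start: K(I(II)(K(KI)))
  [1] K(II(K(KI)))
  [2] K(I(K(KI)))
  [3] K(K(KI))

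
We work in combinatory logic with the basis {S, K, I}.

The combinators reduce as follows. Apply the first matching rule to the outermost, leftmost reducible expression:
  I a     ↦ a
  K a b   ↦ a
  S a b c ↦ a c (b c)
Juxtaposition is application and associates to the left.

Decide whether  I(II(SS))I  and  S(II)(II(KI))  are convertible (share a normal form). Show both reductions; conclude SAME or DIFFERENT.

Term A:
  start: I(II(SS))I
  [1] II(SS)I
  [2] I(SS)I
  [3] SSI

Term B:
  start: S(II)(II(KI))
  [1] SI(II(KI))
  [2] SI(I(KI))
  [3] SI(KI)

Answer: DIFFERENT — A ⇓ SSI, B ⇓ SI(KI)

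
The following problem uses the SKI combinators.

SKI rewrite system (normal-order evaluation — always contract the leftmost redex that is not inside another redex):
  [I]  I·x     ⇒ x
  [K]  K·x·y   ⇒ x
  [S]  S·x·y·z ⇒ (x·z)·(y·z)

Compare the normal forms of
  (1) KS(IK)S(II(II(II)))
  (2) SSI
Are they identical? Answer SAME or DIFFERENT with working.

Term A:
  start: KS(IK)S(II(II(II)))
  step 1: SS(II(II(II)))
  step 2: SS(I(II(II)))
  step 3: SS(II(II))
  step 4: SS(I(II))
  step 5: SS(II)
  step 6: SSI

Term B:
  start: SSI

Answer: SAME — A ⇓ SSI, B ⇓ SSI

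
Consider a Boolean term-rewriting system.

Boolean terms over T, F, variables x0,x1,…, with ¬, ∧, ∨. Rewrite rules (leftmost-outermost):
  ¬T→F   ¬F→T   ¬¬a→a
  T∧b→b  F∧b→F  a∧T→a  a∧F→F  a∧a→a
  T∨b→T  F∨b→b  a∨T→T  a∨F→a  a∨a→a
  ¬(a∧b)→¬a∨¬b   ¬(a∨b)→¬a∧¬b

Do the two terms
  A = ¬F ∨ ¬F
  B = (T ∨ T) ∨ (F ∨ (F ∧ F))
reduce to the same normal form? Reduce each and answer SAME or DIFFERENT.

Answer: SAME — A ⇓ T, B ⇓ T

Reduction:
Term A:
  start: ¬F ∨ ¬F
  [1] ¬F
  [2] T

Term B:
  start: (T ∨ T) ∨ (F ∨ (F ∧ F))
  [1] T ∨ (F ∨ (F ∧ F))
  [2] T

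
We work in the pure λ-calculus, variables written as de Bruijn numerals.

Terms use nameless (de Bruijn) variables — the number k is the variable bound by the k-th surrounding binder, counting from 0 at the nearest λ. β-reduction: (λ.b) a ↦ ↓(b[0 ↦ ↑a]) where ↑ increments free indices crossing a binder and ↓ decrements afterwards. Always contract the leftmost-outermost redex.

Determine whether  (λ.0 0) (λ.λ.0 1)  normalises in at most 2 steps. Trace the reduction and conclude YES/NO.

Answer: YES — reaches normal form λ.0 (λ.λ.0 1) in 2 ≤ 2 steps

Working:
  start: (λ.0 0) (λ.λ.0 1)
  →1  (λ.λ.0 1) (λ.λ.0 1)
  →2  λ.0 (λ.λ.0 1)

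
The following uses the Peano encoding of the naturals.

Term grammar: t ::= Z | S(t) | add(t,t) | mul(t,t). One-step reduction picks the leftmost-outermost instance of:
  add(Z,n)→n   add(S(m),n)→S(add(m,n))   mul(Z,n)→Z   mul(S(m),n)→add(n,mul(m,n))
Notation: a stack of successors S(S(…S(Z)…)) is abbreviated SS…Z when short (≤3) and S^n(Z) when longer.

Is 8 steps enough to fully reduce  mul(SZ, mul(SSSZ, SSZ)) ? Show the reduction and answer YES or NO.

  start: mul(SZ, mul(SSSZ, SSZ))
  step 1: add(mul(SSSZ, SSZ), mul(Z, mul(SSSZ, SSZ)))
  step 2: add(add(SSZ, mul(SSZ, SSZ)), mul(Z, mul(SSSZ, SSZ)))
  step 3: add(S(add(SZ, mul(SSZ, SSZ))), mul(Z, mul(SSSZ, SSZ)))
  step 4: S(add(add(SZ, mul(SSZ, SSZ)), mul(Z, mul(SSSZ, SSZ))))
  step 5: S(add(S(add(Z, mul(SSZ, SSZ))), mul(Z, mul(SSSZ, SSZ))))
  step 6: S(S(add(add(Z, mul(SSZ, SSZ)), mul(Z, mul(SSSZ, SSZ)))))
  step 7: S(S(add(mul(SSZ, SSZ), mul(Z, mul(SSSZ, SSZ)))))
  step 8: S(S(add(add(SSZ, mul(SZ, SSZ)), mul(Z, mul(SSSZ, SSZ)))))

Answer: NO — after 8 steps the term is S(S(add(add(SSZ, mul(SZ, SSZ)), mul(Z, mul(SSSZ, SSZ))))), not yet normal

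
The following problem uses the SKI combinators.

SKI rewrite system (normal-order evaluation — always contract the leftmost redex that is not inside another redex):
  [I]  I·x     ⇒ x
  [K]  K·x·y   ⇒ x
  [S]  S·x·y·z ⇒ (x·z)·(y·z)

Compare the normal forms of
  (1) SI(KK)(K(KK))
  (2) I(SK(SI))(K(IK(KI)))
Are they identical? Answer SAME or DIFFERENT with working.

Answer: DIFFERENT — A ⇓ KK, B ⇓ K(K(KI))

Working:
Term A:
  start: SI(KK)(K(KK))
  step 1: I(K(KK))(KK(K(KK)))
  step 2: K(KK)(KK(K(KK)))
  step 3: KK

Term B:
  start: I(SK(SI))(K(IK(KI)))
  step 1: SK(SI)(K(IK(KI)))
  step 2: K(K(IK(KI)))(SI(K(IK(KI))))
  step 3: K(IK(KI))
  step 4: K(K(KI))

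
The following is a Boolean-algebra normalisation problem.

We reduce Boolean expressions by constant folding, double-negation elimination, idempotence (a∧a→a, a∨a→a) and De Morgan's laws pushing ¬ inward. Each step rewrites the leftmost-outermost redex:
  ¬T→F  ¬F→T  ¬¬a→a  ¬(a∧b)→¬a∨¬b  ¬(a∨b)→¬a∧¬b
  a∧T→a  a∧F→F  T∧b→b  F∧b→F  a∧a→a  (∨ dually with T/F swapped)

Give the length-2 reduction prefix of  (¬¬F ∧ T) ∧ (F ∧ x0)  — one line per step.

  start: (¬¬F ∧ T) ∧ (F ∧ x0)
  [1] ¬¬F ∧ (F ∧ x0)
  [2] F ∧ (F ∧ x0)

Answer: after 2 steps: F ∧ (F ∧ x0)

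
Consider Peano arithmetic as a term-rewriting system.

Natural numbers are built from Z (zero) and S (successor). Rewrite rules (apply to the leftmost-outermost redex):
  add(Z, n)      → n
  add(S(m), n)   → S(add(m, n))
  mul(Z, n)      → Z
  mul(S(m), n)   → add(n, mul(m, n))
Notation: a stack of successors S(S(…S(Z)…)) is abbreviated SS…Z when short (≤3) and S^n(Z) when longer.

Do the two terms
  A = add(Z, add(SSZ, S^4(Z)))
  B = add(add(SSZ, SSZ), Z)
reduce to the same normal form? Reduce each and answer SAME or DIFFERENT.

Answer: DIFFERENT — A ⇓ S^6(Z), B ⇓ S^4(Z)

Reduction:
Term A:
  start: add(Z, add(SSZ, S^4(Z)))
  →1  add(SSZ, S^4(Z))
  →2  S(add(SZ, S^4(Z)))
  →3  S(S(add(Z, S^4(Z))))
  →4  S^6(Z)

Term B:
  start: add(add(SSZ, SSZ), Z)
  →1  add(S(add(SZ, SSZ)), Z)
  →2  S(add(add(SZ, SSZ), Z))
  →3  S(add(S(add(Z, SSZ)), Z))
  →4  S(S(add(add(Z, SSZ), Z)))
  →5  S(S(add(SSZ, Z)))
  →6  S(S(S(add(SZ, Z))))
  →7  S(S(S(S(add(Z, Z)))))
  →8  S^4(Z)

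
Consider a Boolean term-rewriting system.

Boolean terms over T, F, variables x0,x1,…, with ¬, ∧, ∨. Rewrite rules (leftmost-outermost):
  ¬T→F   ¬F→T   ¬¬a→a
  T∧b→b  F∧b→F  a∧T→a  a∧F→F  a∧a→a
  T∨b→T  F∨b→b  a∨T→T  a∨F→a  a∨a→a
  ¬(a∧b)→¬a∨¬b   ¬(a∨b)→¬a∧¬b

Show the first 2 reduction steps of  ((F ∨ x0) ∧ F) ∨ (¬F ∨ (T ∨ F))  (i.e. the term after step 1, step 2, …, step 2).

Answer: after 2 steps: ¬F ∨ (T ∨ F)

Working:
  start: ((F ∨ x0) ∧ F) ∨ (¬F ∨ (T ∨ F))
  [1] F ∨ (¬F ∨ (T ∨ F))
  [2] ¬F ∨ (T ∨ F)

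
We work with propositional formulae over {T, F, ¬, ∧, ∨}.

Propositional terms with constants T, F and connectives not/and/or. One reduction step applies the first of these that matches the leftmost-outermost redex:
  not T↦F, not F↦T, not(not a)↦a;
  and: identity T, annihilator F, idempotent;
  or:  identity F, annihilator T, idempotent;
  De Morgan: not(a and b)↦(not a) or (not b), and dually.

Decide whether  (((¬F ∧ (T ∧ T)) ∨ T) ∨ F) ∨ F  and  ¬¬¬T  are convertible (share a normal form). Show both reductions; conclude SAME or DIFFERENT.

Term A:
  start: (((¬F ∧ (T ∧ T)) ∨ T) ∨ F) ∨ F
  step 1: ((¬F ∧ (T ∧ T)) ∨ T) ∨ F
  step 2: (¬F ∧ (T ∧ T)) ∨ T
  step 3: T

Term B:
  start: ¬¬¬T
  step 1: ¬T
  step 2: F

Answer: DIFFERENT — A ⇓ T, B ⇓ F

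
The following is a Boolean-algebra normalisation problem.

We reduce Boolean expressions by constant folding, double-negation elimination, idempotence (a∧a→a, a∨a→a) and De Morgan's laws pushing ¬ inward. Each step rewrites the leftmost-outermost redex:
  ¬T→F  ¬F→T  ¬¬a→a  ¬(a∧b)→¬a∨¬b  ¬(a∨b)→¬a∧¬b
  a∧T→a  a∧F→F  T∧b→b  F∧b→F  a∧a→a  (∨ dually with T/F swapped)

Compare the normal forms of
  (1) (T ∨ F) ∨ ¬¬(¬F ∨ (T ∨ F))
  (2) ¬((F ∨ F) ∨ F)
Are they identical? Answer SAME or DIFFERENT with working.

Term A:
  start: (T ∨ F) ∨ ¬¬(¬F ∨ (T ∨ F))
  step 1: T ∨ ¬¬(¬F ∨ (T ∨ F))
  step 2: T

Term B:
  start: ¬((F ∨ F) ∨ F)
  step 1: ¬(F ∨ F) ∧ ¬F
  step 2: (¬F ∧ ¬F) ∧ ¬F
  step 3: ¬F ∧ ¬F
  step 4: ¬F
  step 5: T

Answer: SAME — A ⇓ T, B ⇓ T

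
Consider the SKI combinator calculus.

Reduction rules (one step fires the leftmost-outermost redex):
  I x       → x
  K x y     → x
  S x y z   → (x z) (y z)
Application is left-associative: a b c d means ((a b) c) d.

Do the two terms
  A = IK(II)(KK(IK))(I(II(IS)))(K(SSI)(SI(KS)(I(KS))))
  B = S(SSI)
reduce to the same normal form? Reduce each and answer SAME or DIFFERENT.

Answer: SAME — A ⇓ S(SSI), B ⇓ S(SSI)

Derivation:
Term A:
  start: IK(II)(KK(IK))(I(II(IS)))(K(SSI)(SI(KS)(I(KS))))
  →1  K(II)(KK(IK))(I(II(IS)))(K(SSI)(SI(KS)(I(KS))))
  →2  II(I(II(IS)))(K(SSI)(SI(KS)(I(KS))))
  →3  I(I(II(IS)))(K(SSI)(SI(KS)(I(KS))))
  →4  I(II(IS))(K(SSI)(SI(KS)(I(KS))))
  →5  II(IS)(K(SSI)(SI(KS)(I(KS))))
  →6  I(IS)(K(SSI)(SI(KS)(I(KS))))
  →7  IS(K(SSI)(SI(KS)(I(KS))))
  →8  S(K(SSI)(SI(KS)(I(KS))))
  →9  S(SSI)

Term B:
  start: S(SSI)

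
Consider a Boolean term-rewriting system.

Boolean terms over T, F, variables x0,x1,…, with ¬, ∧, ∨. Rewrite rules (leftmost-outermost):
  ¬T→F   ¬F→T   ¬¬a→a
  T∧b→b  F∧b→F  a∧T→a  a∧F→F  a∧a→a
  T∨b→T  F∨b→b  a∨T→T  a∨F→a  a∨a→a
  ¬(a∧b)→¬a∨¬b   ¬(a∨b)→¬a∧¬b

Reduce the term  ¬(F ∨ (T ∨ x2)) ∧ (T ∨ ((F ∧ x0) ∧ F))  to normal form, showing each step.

  start: ¬(F ∨ (T ∨ x2)) ∧ (T ∨ ((F ∧ x0) ∧ F))
  [1] (¬F ∧ ¬(T ∨ x2)) ∧ (T ∨ ((F ∧ x0) ∧ F))
  [2] (T ∧ ¬(T ∨ x2)) ∧ (T ∨ ((F ∧ x0) ∧ F))
  [3] ¬(T ∨ x2) ∧ (T ∨ ((F ∧ x0) ∧ F))
  [4] (¬T ∧ ¬x2) ∧ (T ∨ ((F ∧ x0) ∧ F))
  [5] (F ∧ ¬x2) ∧ (T ∨ ((F ∧ x0) ∧ F))
  [6] F ∧ (T ∨ ((F ∧ x0) ∧ F))
  [7] F

Answer: normal form = F  (in 7 steps)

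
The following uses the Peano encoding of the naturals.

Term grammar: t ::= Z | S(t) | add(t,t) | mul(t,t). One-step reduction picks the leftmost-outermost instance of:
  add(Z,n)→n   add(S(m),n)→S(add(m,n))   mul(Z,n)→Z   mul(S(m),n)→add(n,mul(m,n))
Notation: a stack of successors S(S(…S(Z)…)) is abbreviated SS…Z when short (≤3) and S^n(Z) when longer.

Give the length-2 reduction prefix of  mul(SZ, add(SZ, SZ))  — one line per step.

Answer: after 2 steps: add(S(add(Z, SZ)), mul(Z, add(SZ, SZ)))

Working:
  start: mul(SZ, add(SZ, SZ))
  [1] add(add(SZ, SZ), mul(Z, add(SZ, SZ)))
  [2] add(S(add(Z, SZ)), mul(Z, add(SZ, SZ)))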